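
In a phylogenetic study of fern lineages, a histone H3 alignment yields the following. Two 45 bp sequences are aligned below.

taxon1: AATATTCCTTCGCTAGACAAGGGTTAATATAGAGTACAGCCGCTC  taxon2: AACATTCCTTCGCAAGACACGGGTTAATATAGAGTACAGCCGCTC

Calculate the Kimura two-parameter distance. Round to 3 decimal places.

Of 45 sites, 1 differences are transitions and 2 are transversions, so P = 1/45 ≈ 0.022222 and Q = 2/45 ≈ 0.044444.
Under the Kimura two-parameter model, d = −½ ln(1 − 2P − Q) − ¼ ln(1 − 2Q).
1 − 2P − Q = 0.911112, giving −½ ln(0.911112) = 0.046545.
1 − 2Q = 0.911112, giving −¼ ln(0.911112) = 0.023272.
d = 0.046545 + 0.023272 = 0.069817.

0.070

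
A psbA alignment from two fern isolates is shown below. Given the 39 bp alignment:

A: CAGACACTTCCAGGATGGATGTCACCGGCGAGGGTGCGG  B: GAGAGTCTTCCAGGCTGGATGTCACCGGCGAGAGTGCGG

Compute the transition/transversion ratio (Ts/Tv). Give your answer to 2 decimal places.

Transitions are A↔G and C↔T; transversions are all other mismatches.
Transitions: 1. Transversions: 4.
R = 1/4 = 0.25.

0.25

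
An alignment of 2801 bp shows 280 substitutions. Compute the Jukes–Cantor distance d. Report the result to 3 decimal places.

0.107

p = 280/2801 ≈ 0.099964.
d = −(3/4) ln(1 − 4p/3) = −0.75 ln(1 − 0.133285) = −0.75 ln(0.866715)
  = −0.75 × (-0.143045) = 0.107284 substitutions/site.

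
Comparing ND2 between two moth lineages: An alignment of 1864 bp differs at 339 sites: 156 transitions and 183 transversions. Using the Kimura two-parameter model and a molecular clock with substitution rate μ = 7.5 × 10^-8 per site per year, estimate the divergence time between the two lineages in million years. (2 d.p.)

1.39

P = 156/1864 ≈ 0.083691 and Q = 183/1864 ≈ 0.098176.
Under the Kimura two-parameter model, d = −½ ln(1 − 2P − Q) − ¼ ln(1 − 2Q).
1 − 2P − Q = 0.734442, giving −½ ln(0.734442) = 0.154322.
1 − 2Q = 0.803648, giving −¼ ln(0.803648) = 0.054648.
d = 0.154322 + 0.054648 = 0.208970.
Under a molecular clock d = 2μt, so t = d/(2μ) = 0.208970 / (2 × 7.5 × 10^-8) = 1.39 million years.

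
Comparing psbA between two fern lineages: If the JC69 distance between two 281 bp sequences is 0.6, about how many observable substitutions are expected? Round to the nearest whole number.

116

Invert JC69: p = (3/4)(1 − e^(−4d/3)) = 0.75 × (1 − e^(-0.8)) = 0.75 × (1 − 0.449329) = 0.413003.
Expected differing sites = pL ≈ 0.413003 × 281 = 116.053843 ≈ 116.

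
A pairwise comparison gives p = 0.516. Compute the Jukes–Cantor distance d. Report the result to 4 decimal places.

0.8736

d = −(3/4) ln(1 − 4p/3) = −0.75 ln(1 − 0.688) = −0.75 ln(0.312)
  = −0.75 × (-1.164752) = 0.873564 substitutions/site.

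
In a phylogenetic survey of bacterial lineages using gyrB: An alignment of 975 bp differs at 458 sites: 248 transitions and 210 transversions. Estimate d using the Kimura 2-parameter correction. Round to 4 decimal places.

P = 248/975 ≈ 0.254359 and Q = 210/975 ≈ 0.215385.
Under the Kimura two-parameter model, d = −½ ln(1 − 2P − Q) − ¼ ln(1 − 2Q).
1 − 2P − Q = 0.275897, giving −½ ln(0.275897) = 0.643864.
1 − 2Q = 0.56923, giving −¼ ln(0.56923) = 0.140868.
d = 0.643864 + 0.140868 = 0.784732.

0.7847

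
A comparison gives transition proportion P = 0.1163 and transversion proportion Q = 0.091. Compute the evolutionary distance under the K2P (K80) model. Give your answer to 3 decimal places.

Under the Kimura two-parameter model, d = −½ ln(1 − 2P − Q) − ¼ ln(1 − 2Q).
1 − 2P − Q = 0.6764, giving −½ ln(0.6764) = 0.195485.
1 − 2Q = 0.818, giving −¼ ln(0.818) = 0.050223.
d = 0.195485 + 0.050223 = 0.245708.

0.246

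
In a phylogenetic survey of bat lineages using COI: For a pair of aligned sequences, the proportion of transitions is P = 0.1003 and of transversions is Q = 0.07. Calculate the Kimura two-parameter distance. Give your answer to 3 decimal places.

Under the Kimura two-parameter model, d = −½ ln(1 − 2P − Q) − ¼ ln(1 − 2Q).
1 − 2P − Q = 0.7294, giving −½ ln(0.7294) = 0.157767.
1 − 2Q = 0.86, giving −¼ ln(0.86) = 0.037706.
d = 0.157767 + 0.037706 = 0.195473.

0.195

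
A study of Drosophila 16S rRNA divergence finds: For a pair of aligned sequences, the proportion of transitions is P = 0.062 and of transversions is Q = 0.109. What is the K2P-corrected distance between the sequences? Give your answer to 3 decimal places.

0.194

Under the Kimura two-parameter model, d = −½ ln(1 − 2P − Q) − ¼ ln(1 − 2Q).
1 − 2P − Q = 0.767, giving −½ ln(0.767) = 0.132634.
1 − 2Q = 0.782, giving −¼ ln(0.782) = 0.061475.
d = 0.132634 + 0.061475 = 0.194109.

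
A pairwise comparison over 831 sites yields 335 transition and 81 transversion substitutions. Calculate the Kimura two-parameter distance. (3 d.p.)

P = 335/831 ≈ 0.403129 and Q = 81/831 ≈ 0.097473.
Under the Kimura two-parameter model, d = −½ ln(1 − 2P − Q) − ¼ ln(1 − 2Q).
1 − 2P − Q = 0.096269, giving −½ ln(0.096269) = 1.170304.
1 − 2Q = 0.805054, giving −¼ ln(0.805054) = 0.054211.
d = 1.170304 + 0.054211 = 1.224515.

1.225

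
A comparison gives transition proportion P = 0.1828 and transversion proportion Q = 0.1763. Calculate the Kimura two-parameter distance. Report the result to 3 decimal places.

0.499

Under the Kimura two-parameter model, d = −½ ln(1 − 2P − Q) − ¼ ln(1 − 2Q).
1 − 2P − Q = 0.4581, giving −½ ln(0.4581) = 0.390334.
1 − 2Q = 0.6474, giving −¼ ln(0.6474) = 0.108698.
d = 0.390334 + 0.108698 = 0.499032.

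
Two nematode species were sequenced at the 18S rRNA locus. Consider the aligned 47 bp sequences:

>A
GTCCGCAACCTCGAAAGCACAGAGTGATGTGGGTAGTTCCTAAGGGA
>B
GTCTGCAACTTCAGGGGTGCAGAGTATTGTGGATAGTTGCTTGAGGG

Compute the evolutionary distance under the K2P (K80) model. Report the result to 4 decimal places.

Of 47 sites, 13 differences are transitions and 3 are transversions, so P = 13/47 ≈ 0.276596 and Q = 3/47 ≈ 0.06383.
Under the Kimura two-parameter model, d = −½ ln(1 − 2P − Q) − ¼ ln(1 − 2Q).
1 − 2P − Q = 0.382978, giving −½ ln(0.382978) = 0.479889.
1 − 2Q = 0.87234, giving −¼ ln(0.87234) = 0.034144.
d = 0.479889 + 0.034144 = 0.514033.

0.5140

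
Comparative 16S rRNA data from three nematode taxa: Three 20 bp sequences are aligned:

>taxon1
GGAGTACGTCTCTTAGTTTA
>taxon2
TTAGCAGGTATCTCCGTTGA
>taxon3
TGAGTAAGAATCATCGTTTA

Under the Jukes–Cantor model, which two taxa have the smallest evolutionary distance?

taxon1 and taxon3

taxon1–taxon2: 8/20 differ, p = 0.400, d = 0.572.
taxon1–taxon3: 6/20 differ, p = 0.300, d = 0.383.
taxon2–taxon3: 7/20 differ, p = 0.350, d = 0.471.
The smallest distance is between taxon1 and taxon3.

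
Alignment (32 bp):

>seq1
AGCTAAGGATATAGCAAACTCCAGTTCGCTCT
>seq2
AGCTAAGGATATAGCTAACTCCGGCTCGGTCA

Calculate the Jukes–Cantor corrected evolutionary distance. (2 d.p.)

The sequences differ at 5 of 32 sites (16, 23, 25, 29, 32), so p = 5/32 = 0.15625.
d = −(3/4) ln(1 − 4p/3) = −0.75 ln(1 − 0.208333) = −0.75 ln(0.791667)
  = −0.75 × (-0.233614) = 0.175211 substitutions/site.

0.18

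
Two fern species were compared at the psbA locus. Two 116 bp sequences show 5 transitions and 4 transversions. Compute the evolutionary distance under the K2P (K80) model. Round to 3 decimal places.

P = 5/116 ≈ 0.043103 and Q = 4/116 ≈ 0.034483.
Under the Kimura two-parameter model, d = −½ ln(1 − 2P − Q) − ¼ ln(1 − 2Q).
1 − 2P − Q = 0.879311, giving −½ ln(0.879311) = 0.064308.
1 − 2Q = 0.931034, giving −¼ ln(0.931034) = 0.017865.
d = 0.064308 + 0.017865 = 0.082173.

0.082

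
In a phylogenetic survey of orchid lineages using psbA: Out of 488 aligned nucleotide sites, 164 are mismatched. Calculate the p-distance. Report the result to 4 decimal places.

p = 164/488 = 0.336065… ≈ 0.3361 (to 4 d.p.).

0.3361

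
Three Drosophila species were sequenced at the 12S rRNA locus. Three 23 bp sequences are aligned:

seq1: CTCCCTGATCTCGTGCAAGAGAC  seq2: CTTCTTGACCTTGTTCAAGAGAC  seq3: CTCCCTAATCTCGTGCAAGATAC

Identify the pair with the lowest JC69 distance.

seq1 and seq3

seq1–seq2: 5/23 differ, p = 0.217, d = 0.257.
seq1–seq3: 2/23 differ, p = 0.087, d = 0.092.
seq2–seq3: 7/23 differ, p = 0.304, d = 0.390.
The smallest distance is between seq1 and seq3.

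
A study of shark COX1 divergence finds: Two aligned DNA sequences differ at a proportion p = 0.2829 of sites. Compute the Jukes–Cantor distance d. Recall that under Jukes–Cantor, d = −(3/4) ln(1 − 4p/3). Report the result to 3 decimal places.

0.355

d = −(3/4) ln(1 − 4p/3) = −0.75 ln(1 − 0.3772) = −0.75 ln(0.6228)
  = −0.75 × (-0.473530) = 0.355148 substitutions/site.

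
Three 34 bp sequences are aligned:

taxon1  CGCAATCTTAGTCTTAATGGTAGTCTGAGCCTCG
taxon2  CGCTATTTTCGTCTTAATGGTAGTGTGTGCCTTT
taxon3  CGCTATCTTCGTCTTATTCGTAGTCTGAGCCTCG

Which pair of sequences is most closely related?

taxon1–taxon2: 7/34 differ, p = 0.206, d = 0.241.
taxon1–taxon3: 4/34 differ, p = 0.118, d = 0.128.
taxon2–taxon3: 7/34 differ, p = 0.206, d = 0.241.
The smallest distance is between taxon1 and taxon3.

taxon1 and taxon3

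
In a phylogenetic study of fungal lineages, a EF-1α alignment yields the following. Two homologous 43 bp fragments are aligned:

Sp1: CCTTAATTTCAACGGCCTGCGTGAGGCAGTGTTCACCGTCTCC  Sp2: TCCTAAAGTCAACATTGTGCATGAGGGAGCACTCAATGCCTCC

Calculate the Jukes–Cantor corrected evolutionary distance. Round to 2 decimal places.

The sequences differ at 16 of 43 sites, so p = 16/43 ≈ 0.372093.
d = −(3/4) ln(1 − 4p/3) = −0.75 ln(1 − 0.496124) = −0.75 ln(0.503876)
  = −0.75 × (-0.685425) = 0.514069 substitutions/site.

0.51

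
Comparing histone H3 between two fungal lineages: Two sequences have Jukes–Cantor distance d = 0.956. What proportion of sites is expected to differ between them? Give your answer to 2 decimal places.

p = (3/4)(1 − e^(−4d/3)) = 0.75 × (1 − e^(-1.274667)) = 0.75 × (1 − 0.279524) = 0.540357.

0.54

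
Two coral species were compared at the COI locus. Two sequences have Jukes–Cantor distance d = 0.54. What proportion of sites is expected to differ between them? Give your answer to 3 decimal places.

p = (3/4)(1 − e^(−4d/3)) = 0.75 × (1 − e^(-0.72)) = 0.75 × (1 − 0.486752) = 0.384936.

0.385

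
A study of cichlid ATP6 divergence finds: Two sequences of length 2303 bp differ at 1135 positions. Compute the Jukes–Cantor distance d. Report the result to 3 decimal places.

p = 1135/2303 ≈ 0.492835.
d = −(3/4) ln(1 − 4p/3) = −0.75 ln(1 − 0.657113) = −0.75 ln(0.342887)
  = −0.75 × (-1.070354) = 0.802766 substitutions/site.

0.803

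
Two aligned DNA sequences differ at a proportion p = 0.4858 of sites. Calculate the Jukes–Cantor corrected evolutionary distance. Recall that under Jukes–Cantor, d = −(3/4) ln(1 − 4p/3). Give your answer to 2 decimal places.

d = −(3/4) ln(1 − 4p/3) = −0.75 ln(1 − 0.647733) = −0.75 ln(0.352267)
  = −0.75 × (-1.043366) = 0.782525 substitutions/site.

0.78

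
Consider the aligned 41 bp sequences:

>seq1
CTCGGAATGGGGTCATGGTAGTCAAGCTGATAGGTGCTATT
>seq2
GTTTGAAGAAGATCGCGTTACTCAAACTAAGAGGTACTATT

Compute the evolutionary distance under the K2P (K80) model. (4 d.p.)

Of 41 sites, 9 differences are transitions and 6 are transversions, so P = 9/41 ≈ 0.219512 and Q = 6/41 ≈ 0.146341.
Under the Kimura two-parameter model, d = −½ ln(1 − 2P − Q) − ¼ ln(1 − 2Q).
1 − 2P − Q = 0.414635, giving −½ ln(0.414635) = 0.440178.
1 − 2Q = 0.707318, giving −¼ ln(0.707318) = 0.086569.
d = 0.440178 + 0.086569 = 0.526747.

0.5267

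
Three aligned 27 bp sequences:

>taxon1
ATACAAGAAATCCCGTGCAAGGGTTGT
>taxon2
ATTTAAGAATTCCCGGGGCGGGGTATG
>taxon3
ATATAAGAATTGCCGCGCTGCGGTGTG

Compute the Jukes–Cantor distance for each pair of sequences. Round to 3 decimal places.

taxon1–taxon2: 10/27 sites differ → p ≈ 0.37037, d = −0.75 ln(1 − 0.493827) = 0.510658 ≈ 0.511.
taxon1–taxon3: 10/27 sites differ → p ≈ 0.37037, d = −0.75 ln(1 − 0.493827) = 0.510658 ≈ 0.511.
taxon2–taxon3: 7/27 sites differ → p ≈ 0.259259, d = −0.75 ln(1 − 0.345679) = 0.318118 ≈ 0.318.

d(taxon1,taxon2) = 0.511, d(taxon1,taxon3) = 0.511, d(taxon2,taxon3) = 0.318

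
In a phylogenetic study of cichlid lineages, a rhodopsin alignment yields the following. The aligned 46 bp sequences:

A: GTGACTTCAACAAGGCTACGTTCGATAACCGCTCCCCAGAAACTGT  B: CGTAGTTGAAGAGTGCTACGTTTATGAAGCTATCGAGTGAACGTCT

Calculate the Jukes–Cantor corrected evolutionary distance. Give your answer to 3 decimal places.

The sequences differ at 22 of 46 sites, so p = 22/46 ≈ 0.478261.
d = −(3/4) ln(1 − 4p/3) = −0.75 ln(1 − 0.637681) = −0.75 ln(0.362319)
  = −0.75 × (-1.015230) = 0.761423 substitutions/site.

0.761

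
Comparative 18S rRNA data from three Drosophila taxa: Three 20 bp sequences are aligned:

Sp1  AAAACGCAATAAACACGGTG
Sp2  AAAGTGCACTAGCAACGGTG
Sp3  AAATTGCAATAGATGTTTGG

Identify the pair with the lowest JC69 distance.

Sp1 and Sp2

Sp1–Sp2: 6/20 differ, p = 0.300, d = 0.383.
Sp1–Sp3: 9/20 differ, p = 0.450, d = 0.687.
Sp2–Sp3: 9/20 differ, p = 0.450, d = 0.687.
The smallest distance is between Sp1 and Sp2.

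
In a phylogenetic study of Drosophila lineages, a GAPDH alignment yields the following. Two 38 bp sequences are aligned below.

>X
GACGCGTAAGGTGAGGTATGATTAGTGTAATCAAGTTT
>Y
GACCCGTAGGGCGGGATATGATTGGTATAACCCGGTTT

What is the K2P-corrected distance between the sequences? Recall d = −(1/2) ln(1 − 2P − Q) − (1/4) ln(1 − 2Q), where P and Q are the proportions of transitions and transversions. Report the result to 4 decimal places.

Of 38 sites, 8 differences are transitions and 2 are transversions, so P = 8/38 ≈ 0.210526 and Q = 2/38 ≈ 0.052632.
Under the Kimura two-parameter model, d = −½ ln(1 − 2P − Q) − ¼ ln(1 − 2Q).
1 − 2P − Q = 0.526316, giving −½ ln(0.526316) = 0.320927.
1 − 2Q = 0.894736, giving −¼ ln(0.894736) = 0.027807.
d = 0.320927 + 0.027807 = 0.348734.

0.3487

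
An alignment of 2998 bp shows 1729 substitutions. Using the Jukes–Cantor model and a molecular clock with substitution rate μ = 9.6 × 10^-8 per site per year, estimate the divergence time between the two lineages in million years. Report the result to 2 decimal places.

5.72

p = 1729/2998 ≈ 0.576718.
d = −(3/4) ln(1 − 4p/3) = −0.75 ln(1 − 0.768957) = −0.75 ln(0.231043)
  = −0.75 × (-1.465151) = 1.098863 substitutions/site.
Under a molecular clock d = 2μt, so t = d/(2μ) = 1.098863 / (2 × 9.6 × 10^-8) = 5.72 million years.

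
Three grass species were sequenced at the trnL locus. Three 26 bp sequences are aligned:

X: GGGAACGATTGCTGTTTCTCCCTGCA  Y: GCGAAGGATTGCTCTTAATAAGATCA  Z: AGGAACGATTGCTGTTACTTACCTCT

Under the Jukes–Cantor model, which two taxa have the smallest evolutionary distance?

X and Z

X–Y: 10/26 differ, p = 0.385, d = 0.539.
X–Z: 7/26 differ, p = 0.269, d = 0.334.
Y–Z: 9/26 differ, p = 0.346, d = 0.464.
The smallest distance is between X and Z.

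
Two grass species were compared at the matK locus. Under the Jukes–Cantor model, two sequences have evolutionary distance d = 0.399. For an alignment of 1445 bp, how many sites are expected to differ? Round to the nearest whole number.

447

Invert JC69: p = (3/4)(1 − e^(−4d/3)) = 0.75 × (1 − e^(-0.532)) = 0.75 × (1 − 0.587429) = 0.309428.
Expected differing sites = pL ≈ 0.309428 × 1445 = 447.12346 ≈ 447.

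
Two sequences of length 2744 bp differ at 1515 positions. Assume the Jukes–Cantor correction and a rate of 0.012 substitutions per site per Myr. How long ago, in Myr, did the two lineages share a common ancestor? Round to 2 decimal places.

p = 1515/2744 ≈ 0.552114.
d = −(3/4) ln(1 − 4p/3) = −0.75 ln(1 − 0.736152) = −0.75 ln(0.263848)
  = −0.75 × (-1.332382) = 0.999287 substitutions/site.
Under a molecular clock d = 2μt, so t = d/(2μ) = 0.999287 / (2 × 0.012) = 41.64 Myr.

41.64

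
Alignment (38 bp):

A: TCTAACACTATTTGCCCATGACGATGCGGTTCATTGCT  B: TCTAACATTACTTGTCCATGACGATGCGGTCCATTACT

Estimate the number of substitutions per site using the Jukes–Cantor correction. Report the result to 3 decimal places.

0.145

The sequences differ at 5 of 38 sites (8, 11, 15, 31, 36), so p = 5/38 ≈ 0.131579.
d = −(3/4) ln(1 − 4p/3) = −0.75 ln(1 − 0.175439) = −0.75 ln(0.824561)
  = −0.75 × (-0.192904) = 0.144678 substitutions/site.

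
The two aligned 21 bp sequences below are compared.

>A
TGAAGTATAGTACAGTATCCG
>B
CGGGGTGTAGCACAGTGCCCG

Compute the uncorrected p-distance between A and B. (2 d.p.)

The sequences differ at 7 of 21 positions (sites 1, 3, 4, 7, 11, 17, 18).
p = 7/21 = 0.333333… ≈ 0.33 (to 2 d.p.).

0.33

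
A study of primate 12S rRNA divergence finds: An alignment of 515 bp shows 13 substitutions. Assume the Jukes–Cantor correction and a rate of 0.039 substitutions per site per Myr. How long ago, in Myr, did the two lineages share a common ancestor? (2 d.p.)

0.33

p = 13/515 ≈ 0.025243.
d = −(3/4) ln(1 − 4p/3) = −0.75 ln(1 − 0.033657) = −0.75 ln(0.966343)
  = −0.75 × (-0.034236) = 0.025677 substitutions/site.
Under a molecular clock d = 2μt, so t = d/(2μ) = 0.025677 / (2 × 0.039) = 0.33 Myr.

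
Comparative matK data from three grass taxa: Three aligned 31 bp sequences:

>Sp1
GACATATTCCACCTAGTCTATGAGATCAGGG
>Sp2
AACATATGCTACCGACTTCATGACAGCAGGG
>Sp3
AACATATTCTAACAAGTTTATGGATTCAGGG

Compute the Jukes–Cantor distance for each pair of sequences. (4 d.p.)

d(Sp1,Sp2) = 0.3672, d(Sp1,Sp3) = 0.3163, d(Sp2,Sp3) = 0.3672

Sp1–Sp2: 9/31 sites differ → p ≈ 0.290323, d = −0.75 ln(1 − 0.387097) = 0.367161 ≈ 0.3672.
Sp1–Sp3: 8/31 sites differ → p ≈ 0.258065, d = −0.75 ln(1 − 0.344087) = 0.316295 ≈ 0.3163.
Sp2–Sp3: 9/31 sites differ → p ≈ 0.290323, d = −0.75 ln(1 − 0.387097) = 0.367161 ≈ 0.3672.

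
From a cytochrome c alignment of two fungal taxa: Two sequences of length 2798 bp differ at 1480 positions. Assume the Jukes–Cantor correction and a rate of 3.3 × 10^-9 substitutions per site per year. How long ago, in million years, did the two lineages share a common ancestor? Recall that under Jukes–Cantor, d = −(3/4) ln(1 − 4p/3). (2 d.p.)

p = 1480/2798 ≈ 0.528949.
d = −(3/4) ln(1 − 4p/3) = −0.75 ln(1 − 0.705265) = −0.75 ln(0.294735)
  = −0.75 × (-1.221679) = 0.916259 substitutions/site.
Under a molecular clock d = 2μt, so t = d/(2μ) = 0.916259 / (2 × 3.3 × 10^-9) = 138.83 million years.

138.83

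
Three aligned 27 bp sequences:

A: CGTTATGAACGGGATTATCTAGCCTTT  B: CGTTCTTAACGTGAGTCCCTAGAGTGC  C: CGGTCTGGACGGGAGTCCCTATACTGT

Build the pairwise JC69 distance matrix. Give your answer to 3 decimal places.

d(A,B) = 0.511, d(A,C) = 0.441, d(B,C) = 0.318

A–B: 10/27 sites differ → p ≈ 0.37037, d = −0.75 ln(1 − 0.493827) = 0.510658 ≈ 0.511.
A–C: 9/27 sites differ → p ≈ 0.333333, d = −0.75 ln(1 − 0.444444) = 0.440839 ≈ 0.441.
B–C: 7/27 sites differ → p ≈ 0.259259, d = −0.75 ln(1 − 0.345679) = 0.318118 ≈ 0.318.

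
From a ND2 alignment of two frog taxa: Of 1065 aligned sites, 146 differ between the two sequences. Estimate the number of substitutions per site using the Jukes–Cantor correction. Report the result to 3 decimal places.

p = 146/1065 ≈ 0.137089.
d = −(3/4) ln(1 − 4p/3) = −0.75 ln(1 − 0.182785) = −0.75 ln(0.817215)
  = −0.75 × (-0.201853) = 0.151390 substitutions/site.

0.151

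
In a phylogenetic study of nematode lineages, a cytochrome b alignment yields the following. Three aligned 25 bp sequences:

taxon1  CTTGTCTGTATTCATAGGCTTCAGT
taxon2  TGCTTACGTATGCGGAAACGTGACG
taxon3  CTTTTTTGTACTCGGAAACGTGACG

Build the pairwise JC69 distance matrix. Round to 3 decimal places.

d(taxon1,taxon2) = 1.207, d(taxon1,taxon3) = 0.663, d(taxon2,taxon3) = 0.351

taxon1–taxon2: 15/25 sites differ → p = 0.6, d = −0.75 ln(1 − 0.8) = 1.207078 ≈ 1.207.
taxon1–taxon3: 11/25 sites differ → p = 0.44, d = −0.75 ln(1 − 0.586667) = 0.662626 ≈ 0.663.
taxon2–taxon3: 7/25 sites differ → p = 0.28, d = −0.75 ln(1 − 0.373333) = 0.350505 ≈ 0.351.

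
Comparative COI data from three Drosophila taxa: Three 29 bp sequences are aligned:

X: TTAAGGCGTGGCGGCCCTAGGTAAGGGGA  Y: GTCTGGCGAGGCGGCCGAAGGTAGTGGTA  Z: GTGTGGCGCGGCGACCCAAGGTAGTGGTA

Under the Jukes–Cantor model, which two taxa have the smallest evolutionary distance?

X–Y: 9/29 differ, p = 0.310, d = 0.401.
X–Z: 9/29 differ, p = 0.310, d = 0.401.
Y–Z: 4/29 differ, p = 0.138, d = 0.152.
The smallest distance is between Y and Z.

Y and Z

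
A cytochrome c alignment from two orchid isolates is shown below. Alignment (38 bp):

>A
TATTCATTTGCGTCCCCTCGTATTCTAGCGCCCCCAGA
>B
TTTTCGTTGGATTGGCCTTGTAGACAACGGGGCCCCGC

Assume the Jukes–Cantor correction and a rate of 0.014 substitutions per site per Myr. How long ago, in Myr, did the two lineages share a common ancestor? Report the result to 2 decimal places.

The sequences differ at 17 of 38 sites, so p = 17/38 ≈ 0.447368.
d = −(3/4) ln(1 − 4p/3) = −0.75 ln(1 − 0.596491) = −0.75 ln(0.403509)
  = −0.75 × (-0.907556) = 0.680667 substitutions/site.
Under a molecular clock d = 2μt, so t = d/(2μ) = 0.680667 / (2 × 0.014) = 24.31 Myr.

24.31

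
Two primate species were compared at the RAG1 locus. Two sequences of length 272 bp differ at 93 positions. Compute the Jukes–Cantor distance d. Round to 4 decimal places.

p = 93/272 ≈ 0.341912.
d = −(3/4) ln(1 − 4p/3) = −0.75 ln(1 − 0.455883) = −0.75 ln(0.544117)
  = −0.75 × (-0.608591) = 0.456443 substitutions/site.

0.4564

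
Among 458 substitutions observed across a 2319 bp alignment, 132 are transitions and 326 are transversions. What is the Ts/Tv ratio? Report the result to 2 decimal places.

R = 132/326 = 0.404907… ≈ 0.40 (to 2 d.p.).

0.40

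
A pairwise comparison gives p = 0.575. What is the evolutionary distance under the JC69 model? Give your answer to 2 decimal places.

1.09

d = −(3/4) ln(1 − 4p/3) = −0.75 ln(1 − 0.766667) = −0.75 ln(0.233333)
  = −0.75 × (-1.455289) = 1.091467 substitutions/site.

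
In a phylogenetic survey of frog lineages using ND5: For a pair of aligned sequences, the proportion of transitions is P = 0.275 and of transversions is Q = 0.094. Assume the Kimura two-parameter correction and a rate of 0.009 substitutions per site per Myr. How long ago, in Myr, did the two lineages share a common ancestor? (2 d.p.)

31.58

Under the Kimura two-parameter model, d = −½ ln(1 − 2P − Q) − ¼ ln(1 − 2Q).
1 − 2P − Q = 0.356, giving −½ ln(0.356) = 0.516412.
1 − 2Q = 0.812, giving −¼ ln(0.812) = 0.052064.
d = 0.516412 + 0.052064 = 0.568476.
Under a molecular clock d = 2μt, so t = d/(2μ) = 0.568476 / (2 × 0.009) = 31.58 Myr.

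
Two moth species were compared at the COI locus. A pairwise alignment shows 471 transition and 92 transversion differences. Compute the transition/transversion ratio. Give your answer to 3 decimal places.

5.120

R = 471/92 = 5.119565… ≈ 5.120 (to 3 d.p.).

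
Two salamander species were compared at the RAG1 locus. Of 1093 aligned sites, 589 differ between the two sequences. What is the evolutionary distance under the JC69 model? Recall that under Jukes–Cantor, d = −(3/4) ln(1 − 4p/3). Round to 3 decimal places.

0.951

p = 589/1093 ≈ 0.538884.
d = −(3/4) ln(1 − 4p/3) = −0.75 ln(1 − 0.718512) = −0.75 ln(0.281488)
  = −0.75 × (-1.267665) = 0.950749 substitutions/site.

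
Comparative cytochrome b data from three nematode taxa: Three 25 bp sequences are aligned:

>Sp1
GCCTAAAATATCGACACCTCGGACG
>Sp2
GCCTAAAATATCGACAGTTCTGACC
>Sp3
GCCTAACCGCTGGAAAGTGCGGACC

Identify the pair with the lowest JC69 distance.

Sp1–Sp2: 4/25 differ, p = 0.160, d = 0.180.
Sp1–Sp3: 10/25 differ, p = 0.400, d = 0.572.
Sp2–Sp3: 8/25 differ, p = 0.320, d = 0.417.
The smallest distance is between Sp1 and Sp2.

Sp1 and Sp2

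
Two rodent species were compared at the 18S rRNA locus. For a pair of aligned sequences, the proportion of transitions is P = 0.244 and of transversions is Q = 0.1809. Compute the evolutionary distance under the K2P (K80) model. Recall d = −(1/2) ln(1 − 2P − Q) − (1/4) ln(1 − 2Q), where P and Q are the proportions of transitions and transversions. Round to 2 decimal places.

Under the Kimura two-parameter model, d = −½ ln(1 − 2P − Q) − ¼ ln(1 − 2Q).
1 − 2P − Q = 0.3311, giving −½ ln(0.3311) = 0.552667.
1 − 2Q = 0.6382, giving −¼ ln(0.6382) = 0.112276.
d = 0.552667 + 0.112276 = 0.664943.

0.66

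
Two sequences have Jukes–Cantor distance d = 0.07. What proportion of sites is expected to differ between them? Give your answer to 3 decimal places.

p = (3/4)(1 − e^(−4d/3)) = 0.75 × (1 − e^(-0.093333)) = 0.75 × (1 − 0.910890) = 0.066833.

0.067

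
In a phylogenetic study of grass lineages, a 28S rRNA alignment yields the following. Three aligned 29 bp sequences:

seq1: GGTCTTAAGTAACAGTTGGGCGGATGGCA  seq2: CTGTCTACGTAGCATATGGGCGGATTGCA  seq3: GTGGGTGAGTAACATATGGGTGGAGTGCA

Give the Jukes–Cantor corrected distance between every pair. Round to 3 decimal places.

seq1–seq2: 10/29 sites differ → p ≈ 0.344828, d = −0.75 ln(1 − 0.459771) = 0.461822 ≈ 0.462.
seq1–seq3: 10/29 sites differ → p ≈ 0.344828, d = −0.75 ln(1 − 0.459771) = 0.461822 ≈ 0.462.
seq2–seq3: 8/29 sites differ → p ≈ 0.275862, d = −0.75 ln(1 − 0.367816) = 0.343931 ≈ 0.344.

d(seq1,seq2) = 0.462, d(seq1,seq3) = 0.462, d(seq2,seq3) = 0.344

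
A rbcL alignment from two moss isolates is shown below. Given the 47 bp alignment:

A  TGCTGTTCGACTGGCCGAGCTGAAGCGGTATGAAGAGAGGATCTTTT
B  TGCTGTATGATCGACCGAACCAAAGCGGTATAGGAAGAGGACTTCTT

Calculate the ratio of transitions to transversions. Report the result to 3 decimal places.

Transitions are A↔G and C↔T; transversions are all other mismatches.
Transitions: 14. Transversions: 1.
R = 14/1 = 14.000.

14.000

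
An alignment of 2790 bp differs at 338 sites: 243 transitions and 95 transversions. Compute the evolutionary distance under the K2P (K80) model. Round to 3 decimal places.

0.134

P = 243/2790 ≈ 0.087097 and Q = 95/2790 ≈ 0.03405.
Under the Kimura two-parameter model, d = −½ ln(1 − 2P − Q) − ¼ ln(1 − 2Q).
1 − 2P − Q = 0.791756, giving −½ ln(0.791756) = 0.116751.
1 − 2Q = 0.9319, giving −¼ ln(0.9319) = 0.017632.
d = 0.116751 + 0.017632 = 0.134383.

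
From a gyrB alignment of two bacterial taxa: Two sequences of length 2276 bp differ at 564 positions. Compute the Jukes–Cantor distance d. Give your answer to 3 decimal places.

p = 564/2276 ≈ 0.247803.
d = −(3/4) ln(1 − 4p/3) = −0.75 ln(1 − 0.330404) = −0.75 ln(0.669596)
  = −0.75 × (-0.401081) = 0.300811 substitutions/site.

0.301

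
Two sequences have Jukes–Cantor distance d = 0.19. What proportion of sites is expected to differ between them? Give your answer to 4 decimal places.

0.1678

p = (3/4)(1 − e^(−4d/3)) = 0.75 × (1 − e^(-0.253333)) = 0.75 × (1 − 0.776209) = 0.167843.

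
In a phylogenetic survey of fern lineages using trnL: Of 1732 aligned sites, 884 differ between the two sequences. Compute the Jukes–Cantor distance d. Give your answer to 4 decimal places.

p = 884/1732 ≈ 0.510393.
d = −(3/4) ln(1 − 4p/3) = −0.75 ln(1 − 0.680524) = −0.75 ln(0.319476)
  = −0.75 × (-1.141073) = 0.855805 substitutions/site.

0.8558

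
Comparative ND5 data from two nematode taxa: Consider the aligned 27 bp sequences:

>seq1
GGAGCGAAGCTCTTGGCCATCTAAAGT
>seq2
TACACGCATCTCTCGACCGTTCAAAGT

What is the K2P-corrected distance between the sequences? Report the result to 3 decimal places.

0.637

Of 27 sites, 7 differences are transitions and 4 are transversions, so P = 7/27 ≈ 0.259259 and Q = 4/27 ≈ 0.148148.
Under the Kimura two-parameter model, d = −½ ln(1 − 2P − Q) − ¼ ln(1 − 2Q).
1 − 2P − Q = 0.333334, giving −½ ln(0.333334) = 0.549305.
1 − 2Q = 0.703704, giving −¼ ln(0.703704) = 0.087849.
d = 0.549305 + 0.087849 = 0.637154.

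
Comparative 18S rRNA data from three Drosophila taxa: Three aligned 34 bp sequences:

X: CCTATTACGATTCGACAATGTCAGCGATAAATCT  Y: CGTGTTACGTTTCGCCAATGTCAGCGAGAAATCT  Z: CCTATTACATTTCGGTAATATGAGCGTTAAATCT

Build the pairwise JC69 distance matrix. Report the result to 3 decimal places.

d(X,Y) = 0.164, d(X,Z) = 0.241, d(Y,Z) = 0.326

X–Y: 5/34 sites differ → p ≈ 0.147059, d = −0.75 ln(1 − 0.196079) = 0.163691 ≈ 0.164.
X–Z: 7/34 sites differ → p ≈ 0.205882, d = −0.75 ln(1 − 0.274509) = 0.240680 ≈ 0.241.
Y–Z: 9/34 sites differ → p ≈ 0.264706, d = −0.75 ln(1 − 0.352941) = 0.326488 ≈ 0.326.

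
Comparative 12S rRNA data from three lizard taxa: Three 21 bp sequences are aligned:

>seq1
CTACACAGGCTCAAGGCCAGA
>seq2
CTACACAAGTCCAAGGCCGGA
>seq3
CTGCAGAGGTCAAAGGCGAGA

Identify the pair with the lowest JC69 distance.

seq1–seq2: 4/21 differ, p = 0.190, d = 0.220.
seq1–seq3: 6/21 differ, p = 0.286, d = 0.360.
seq2–seq3: 6/21 differ, p = 0.286, d = 0.360.
The smallest distance is between seq1 and seq2.

seq1 and seq2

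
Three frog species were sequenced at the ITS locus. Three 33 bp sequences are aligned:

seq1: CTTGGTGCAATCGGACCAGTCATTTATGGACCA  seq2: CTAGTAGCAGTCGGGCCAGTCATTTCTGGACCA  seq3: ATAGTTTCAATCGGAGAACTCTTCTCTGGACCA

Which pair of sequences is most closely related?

seq1 and seq2

seq1–seq2: 6/33 differ, p = 0.182, d = 0.208.
seq1–seq3: 10/33 differ, p = 0.303, d = 0.388.
seq2–seq3: 10/33 differ, p = 0.303, d = 0.388.
The smallest distance is between seq1 and seq2.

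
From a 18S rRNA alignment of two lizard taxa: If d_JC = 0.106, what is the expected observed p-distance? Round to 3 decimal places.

p = (3/4)(1 − e^(−4d/3)) = 0.75 × (1 − e^(-0.141333)) = 0.75 × (1 − 0.868200) = 0.098850.

0.099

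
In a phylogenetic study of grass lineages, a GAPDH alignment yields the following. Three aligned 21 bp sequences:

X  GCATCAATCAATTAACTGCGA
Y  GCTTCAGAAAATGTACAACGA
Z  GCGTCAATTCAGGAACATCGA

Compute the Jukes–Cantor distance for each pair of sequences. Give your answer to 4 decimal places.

d(X,Y) = 0.5319, d(X,Z) = 0.4408, d(Y,Z) = 0.5319

X–Y: 8/21 sites differ → p ≈ 0.380952, d = −0.75 ln(1 − 0.507936) = 0.531860 ≈ 0.5319.
X–Z: 7/21 sites differ → p ≈ 0.333333, d = −0.75 ln(1 − 0.444444) = 0.440839 ≈ 0.4408.
Y–Z: 8/21 sites differ → p ≈ 0.380952, d = −0.75 ln(1 − 0.507936) = 0.531860 ≈ 0.5319.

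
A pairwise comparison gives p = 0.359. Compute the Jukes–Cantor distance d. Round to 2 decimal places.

d = −(3/4) ln(1 − 4p/3) = −0.75 ln(1 − 0.478667) = −0.75 ln(0.521333)
  = −0.75 × (-0.651366) = 0.488525 substitutions/site.

0.49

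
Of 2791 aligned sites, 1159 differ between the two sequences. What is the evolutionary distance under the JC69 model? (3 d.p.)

0.605

p = 1159/2791 ≈ 0.415263.
d = −(3/4) ln(1 − 4p/3) = −0.75 ln(1 − 0.553684) = −0.75 ln(0.446316)
  = −0.75 × (-0.806728) = 0.605046 substitutions/site.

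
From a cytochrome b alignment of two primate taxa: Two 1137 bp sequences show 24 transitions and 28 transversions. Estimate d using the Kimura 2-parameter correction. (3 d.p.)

0.047

P = 24/1137 ≈ 0.021108 and Q = 28/1137 ≈ 0.024626.
Under the Kimura two-parameter model, d = −½ ln(1 − 2P − Q) − ¼ ln(1 − 2Q).
1 − 2P − Q = 0.933158, giving −½ ln(0.933158) = 0.034590.
1 − 2Q = 0.950748, giving −¼ ln(0.950748) = 0.012627.
d = 0.034590 + 0.012627 = 0.047217.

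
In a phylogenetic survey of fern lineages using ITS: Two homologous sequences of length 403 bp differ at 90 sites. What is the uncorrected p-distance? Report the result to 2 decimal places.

p = 90/403 = 0.223325… ≈ 0.22 (to 2 d.p.).

0.22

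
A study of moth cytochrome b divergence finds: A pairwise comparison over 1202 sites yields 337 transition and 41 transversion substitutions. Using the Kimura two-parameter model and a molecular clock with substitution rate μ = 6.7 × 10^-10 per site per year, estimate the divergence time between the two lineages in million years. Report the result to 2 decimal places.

P = 337/1202 ≈ 0.280366 and Q = 41/1202 ≈ 0.03411.
Under the Kimura two-parameter model, d = −½ ln(1 − 2P − Q) − ¼ ln(1 − 2Q).
1 − 2P − Q = 0.405158, giving −½ ln(0.405158) = 0.451739.
1 − 2Q = 0.93178, giving −¼ ln(0.93178) = 0.017665.
d = 0.451739 + 0.017665 = 0.469404.
Under a molecular clock d = 2μt, so t = d/(2μ) = 0.469404 / (2 × 6.7 × 10^-10) = 350.30 million years.

350.30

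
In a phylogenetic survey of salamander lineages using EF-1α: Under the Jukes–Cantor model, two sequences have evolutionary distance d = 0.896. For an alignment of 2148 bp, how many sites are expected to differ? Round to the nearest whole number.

Invert JC69: p = (3/4)(1 − e^(−4d/3)) = 0.75 × (1 − e^(-1.194667)) = 0.75 × (1 − 0.302805) = 0.522896.
Expected differing sites = pL ≈ 0.522896 × 2148 = 1123.180608 ≈ 1123.

1123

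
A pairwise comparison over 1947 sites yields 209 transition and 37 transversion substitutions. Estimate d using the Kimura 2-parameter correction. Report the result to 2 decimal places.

0.14

P = 209/1947 ≈ 0.107345 and Q = 37/1947 ≈ 0.019004.
Under the Kimura two-parameter model, d = −½ ln(1 − 2P − Q) − ¼ ln(1 − 2Q).
1 − 2P − Q = 0.766306, giving −½ ln(0.766306) = 0.133087.
1 − 2Q = 0.961992, giving −¼ ln(0.961992) = 0.009687.
d = 0.133087 + 0.009687 = 0.142774.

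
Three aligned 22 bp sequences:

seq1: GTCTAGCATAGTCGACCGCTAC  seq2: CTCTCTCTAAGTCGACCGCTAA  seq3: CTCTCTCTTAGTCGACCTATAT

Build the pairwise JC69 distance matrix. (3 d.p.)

d(seq1,seq2) = 0.339, d(seq1,seq3) = 0.414, d(seq2,seq3) = 0.208

seq1–seq2: 6/22 sites differ → p ≈ 0.272727, d = −0.75 ln(1 − 0.363636) = 0.338988 ≈ 0.339.
seq1–seq3: 7/22 sites differ → p ≈ 0.318182, d = −0.75 ln(1 − 0.424243) = 0.414052 ≈ 0.414.
seq2–seq3: 4/22 sites differ → p ≈ 0.181818, d = −0.75 ln(1 − 0.242424) = 0.208224 ≈ 0.208.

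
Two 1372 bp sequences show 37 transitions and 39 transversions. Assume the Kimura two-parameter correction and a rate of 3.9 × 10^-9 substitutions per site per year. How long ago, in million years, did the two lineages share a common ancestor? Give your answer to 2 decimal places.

7.39

P = 37/1372 ≈ 0.026968 and Q = 39/1372 ≈ 0.028426.
Under the Kimura two-parameter model, d = −½ ln(1 − 2P − Q) − ¼ ln(1 − 2Q).
1 − 2P − Q = 0.917638, giving −½ ln(0.917638) = 0.042976.
1 − 2Q = 0.943148, giving −¼ ln(0.943148) = 0.014633.
d = 0.042976 + 0.014633 = 0.057609.
Under a molecular clock d = 2μt, so t = d/(2μ) = 0.057609 / (2 × 3.9 × 10^-9) = 7.39 million years.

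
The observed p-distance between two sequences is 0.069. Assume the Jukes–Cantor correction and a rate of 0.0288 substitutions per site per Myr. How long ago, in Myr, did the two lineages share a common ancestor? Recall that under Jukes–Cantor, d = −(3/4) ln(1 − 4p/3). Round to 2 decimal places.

d = −(3/4) ln(1 − 4p/3) = −0.75 ln(1 − 0.092) = −0.75 ln(0.908)
  = −0.75 × (-0.096511) = 0.072383 substitutions/site.
Under a molecular clock d = 2μt, so t = d/(2μ) = 0.072383 / (2 × 0.0288) = 1.26 Myr.

1.26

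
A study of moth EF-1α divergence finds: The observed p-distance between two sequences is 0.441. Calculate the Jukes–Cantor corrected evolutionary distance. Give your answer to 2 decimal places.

0.67

d = −(3/4) ln(1 − 4p/3) = −0.75 ln(1 − 0.588) = −0.75 ln(0.412)
  = −0.75 × (-0.886732) = 0.665049 substitutions/site.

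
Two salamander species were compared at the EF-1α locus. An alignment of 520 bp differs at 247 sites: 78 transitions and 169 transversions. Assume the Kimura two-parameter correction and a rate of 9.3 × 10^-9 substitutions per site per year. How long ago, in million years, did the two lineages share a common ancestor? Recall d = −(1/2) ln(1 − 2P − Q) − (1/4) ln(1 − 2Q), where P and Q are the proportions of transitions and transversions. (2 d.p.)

P = 78/520 = 0.15 and Q = 169/520 = 0.325.
Under the Kimura two-parameter model, d = −½ ln(1 − 2P − Q) − ¼ ln(1 − 2Q).
1 − 2P − Q = 0.375, giving −½ ln(0.375) = 0.490415.
1 − 2Q = 0.35, giving −¼ ln(0.35) = 0.262456.
d = 0.490415 + 0.262456 = 0.752871.
Under a molecular clock d = 2μt, so t = d/(2μ) = 0.752871 / (2 × 9.3 × 10^-9) = 40.48 million years.

40.48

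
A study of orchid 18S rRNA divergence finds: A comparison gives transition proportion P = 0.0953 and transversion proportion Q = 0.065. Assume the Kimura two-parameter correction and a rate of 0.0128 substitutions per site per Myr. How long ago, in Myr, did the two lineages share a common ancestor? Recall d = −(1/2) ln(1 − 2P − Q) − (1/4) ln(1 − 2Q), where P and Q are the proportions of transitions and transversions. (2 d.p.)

Under the Kimura two-parameter model, d = −½ ln(1 − 2P − Q) − ¼ ln(1 − 2Q).
1 − 2P − Q = 0.7444, giving −½ ln(0.7444) = 0.147588.
1 − 2Q = 0.87, giving −¼ ln(0.87) = 0.034816.
d = 0.147588 + 0.034816 = 0.182404.
Under a molecular clock d = 2μt, so t = d/(2μ) = 0.182404 / (2 × 0.0128) = 7.13 Myr.

7.13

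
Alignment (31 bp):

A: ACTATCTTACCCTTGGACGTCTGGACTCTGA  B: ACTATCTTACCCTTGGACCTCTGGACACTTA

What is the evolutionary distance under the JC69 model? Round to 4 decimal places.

0.1036

The sequences differ at 3 of 31 sites (19, 27, 30), so p = 3/31 ≈ 0.096774.
d = −(3/4) ln(1 − 4p/3) = −0.75 ln(1 − 0.129032) = −0.75 ln(0.870968)
  = −0.75 × (-0.138150) = 0.103613 substitutions/site.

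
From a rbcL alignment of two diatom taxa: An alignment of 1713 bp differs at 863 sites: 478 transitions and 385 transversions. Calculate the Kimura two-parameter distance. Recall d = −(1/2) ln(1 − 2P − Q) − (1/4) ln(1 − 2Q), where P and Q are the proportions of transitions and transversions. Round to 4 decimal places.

0.9128

P = 478/1713 ≈ 0.279043 and Q = 385/1713 ≈ 0.224752.
Under the Kimura two-parameter model, d = −½ ln(1 − 2P − Q) − ¼ ln(1 − 2Q).
1 − 2P − Q = 0.217162, giving −½ ln(0.217162) = 0.763556.
1 − 2Q = 0.550496, giving −¼ ln(0.550496) = 0.149234.
d = 0.763556 + 0.149234 = 0.912790.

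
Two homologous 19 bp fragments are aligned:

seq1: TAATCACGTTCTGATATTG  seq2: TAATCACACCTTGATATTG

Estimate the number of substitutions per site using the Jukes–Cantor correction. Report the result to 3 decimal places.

0.247

The sequences differ at 4 of 19 sites (8, 9, 10, 11), so p = 4/19 ≈ 0.210526.
d = −(3/4) ln(1 − 4p/3) = −0.75 ln(1 − 0.280701) = −0.75 ln(0.719299)
  = −0.75 × (-0.329478) = 0.247109 substitutions/site.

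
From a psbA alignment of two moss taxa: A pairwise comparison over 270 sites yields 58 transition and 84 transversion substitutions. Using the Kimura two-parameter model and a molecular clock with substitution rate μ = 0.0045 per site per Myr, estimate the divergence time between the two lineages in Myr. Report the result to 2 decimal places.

P = 58/270 ≈ 0.214815 and Q = 84/270 ≈ 0.311111.
Under the Kimura two-parameter model, d = −½ ln(1 − 2P − Q) − ¼ ln(1 − 2Q).
1 − 2P − Q = 0.259259, giving −½ ln(0.259259) = 0.674964.
1 − 2Q = 0.377778, giving −¼ ln(0.377778) = 0.243362.
d = 0.674964 + 0.243362 = 0.918326.
Under a molecular clock d = 2μt, so t = d/(2μ) = 0.918326 / (2 × 0.0045) = 102.04 Myr.

102.04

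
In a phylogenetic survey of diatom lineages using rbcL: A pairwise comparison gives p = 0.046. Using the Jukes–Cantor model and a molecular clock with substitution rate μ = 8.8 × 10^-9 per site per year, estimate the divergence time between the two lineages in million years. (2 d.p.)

d = −(3/4) ln(1 − 4p/3) = −0.75 ln(1 − 0.061333) = −0.75 ln(0.938667)
  = −0.75 × (-0.063294) = 0.047471 substitutions/site.
Under a molecular clock d = 2μt, so t = d/(2μ) = 0.047471 / (2 × 8.8 × 10^-9) = 2.70 million years.

2.70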